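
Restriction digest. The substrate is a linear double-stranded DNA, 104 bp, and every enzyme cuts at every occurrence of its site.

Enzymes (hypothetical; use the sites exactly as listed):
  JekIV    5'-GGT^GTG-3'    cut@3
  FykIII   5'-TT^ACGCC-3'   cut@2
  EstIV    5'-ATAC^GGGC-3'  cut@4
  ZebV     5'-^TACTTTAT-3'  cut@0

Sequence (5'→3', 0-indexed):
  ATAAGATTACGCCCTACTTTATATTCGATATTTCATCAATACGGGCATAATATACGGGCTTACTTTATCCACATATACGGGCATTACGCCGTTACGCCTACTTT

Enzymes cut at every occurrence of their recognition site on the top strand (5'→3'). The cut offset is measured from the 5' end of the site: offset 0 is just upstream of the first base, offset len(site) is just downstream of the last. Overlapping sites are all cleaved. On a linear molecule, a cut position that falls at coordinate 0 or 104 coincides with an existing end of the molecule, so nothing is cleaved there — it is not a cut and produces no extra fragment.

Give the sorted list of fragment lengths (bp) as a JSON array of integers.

Per-enzyme occurrences:
  JekIV (GGTGTG, off=3): no sites
  FykIII (TTACGCC, off=2): starts [6, 83, 91] → cuts [8, 85, 93]
  EstIV (ATACGGGC, off=4): starts [38, 51, 74] → cuts [42, 55, 78]
  ZebV (TACTTTAT, off=0): starts [14, 60] → cuts [14, 60]

Pooled cuts: [8, 14, 42, 55, 60, 78, 85, 93]

Fragments:
  [0,8): 8 bp
  [8,14): 6 bp
  [14,42): 28 bp
  [42,55): 13 bp
  [55,60): 5 bp
  [60,78): 18 bp
  [78,85): 7 bp
  [85,93): 8 bp
  [93,104): 11 bp

[5,6,7,8,8,11,13,18,28]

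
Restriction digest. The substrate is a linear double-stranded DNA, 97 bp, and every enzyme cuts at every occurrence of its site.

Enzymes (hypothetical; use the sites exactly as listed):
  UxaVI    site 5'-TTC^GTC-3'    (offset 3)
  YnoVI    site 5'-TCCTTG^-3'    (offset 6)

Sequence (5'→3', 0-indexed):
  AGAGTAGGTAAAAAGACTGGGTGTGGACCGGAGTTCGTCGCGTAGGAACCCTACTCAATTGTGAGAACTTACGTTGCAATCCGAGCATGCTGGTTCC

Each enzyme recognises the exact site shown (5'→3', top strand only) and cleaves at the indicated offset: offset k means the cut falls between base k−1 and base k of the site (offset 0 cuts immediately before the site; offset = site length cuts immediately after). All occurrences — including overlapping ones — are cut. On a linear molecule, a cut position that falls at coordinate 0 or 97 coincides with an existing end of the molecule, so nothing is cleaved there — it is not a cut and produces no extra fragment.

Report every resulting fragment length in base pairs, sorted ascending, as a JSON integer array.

Per-enzyme occurrences:
  UxaVI TTCGTC/3: at [33] ⇒ [36]
  YnoVI (TCCTTG, off=6): no sites

All cut coordinates (distinct, sorted): [36]

Fragment lengths:
  [0,36): 36 bp
  [36,97): 61 bp

[36,61]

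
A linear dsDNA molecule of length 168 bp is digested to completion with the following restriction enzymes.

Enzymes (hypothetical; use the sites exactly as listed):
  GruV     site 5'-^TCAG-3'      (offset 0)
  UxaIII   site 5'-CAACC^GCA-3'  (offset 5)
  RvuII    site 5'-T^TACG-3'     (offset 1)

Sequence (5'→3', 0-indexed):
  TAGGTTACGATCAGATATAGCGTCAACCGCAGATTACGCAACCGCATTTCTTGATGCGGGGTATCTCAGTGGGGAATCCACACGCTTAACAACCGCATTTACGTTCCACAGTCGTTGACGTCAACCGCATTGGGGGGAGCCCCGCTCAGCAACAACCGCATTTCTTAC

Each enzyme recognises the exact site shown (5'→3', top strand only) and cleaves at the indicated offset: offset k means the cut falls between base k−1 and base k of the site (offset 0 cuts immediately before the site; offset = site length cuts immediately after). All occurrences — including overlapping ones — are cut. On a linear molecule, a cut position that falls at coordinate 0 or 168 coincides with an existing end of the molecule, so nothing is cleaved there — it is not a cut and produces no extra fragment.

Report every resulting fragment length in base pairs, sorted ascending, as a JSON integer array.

[5,5,5,6,9,11,12,18,19,22,27,29]

Scan for sites:
  GruV TCAG/0: at [10, 65, 145] ⇒ [10, 65, 145]
  UxaIII CAACCGCA/5: at [23, 38, 89, 121, 152] ⇒ [28, 43, 94, 126, 157]
  RvuII TTACG/1: at [4, 33, 98] ⇒ [5, 34, 99]

All cut coordinates (distinct, sorted): [5, 10, 28, 34, 43, 65, 94, 99, 126, 145, 157]

Fragment lengths:
  [0,5): 5 bp
  [5,10): 5 bp
  [10,28): 18 bp
  [28,34): 6 bp
  [34,43): 9 bp
  [43,65): 22 bp
  [65,94): 29 bp
  [94,99): 5 bp
  [99,126): 27 bp
  [126,145): 19 bp
  [145,157): 12 bp
  [157,168): 11 bp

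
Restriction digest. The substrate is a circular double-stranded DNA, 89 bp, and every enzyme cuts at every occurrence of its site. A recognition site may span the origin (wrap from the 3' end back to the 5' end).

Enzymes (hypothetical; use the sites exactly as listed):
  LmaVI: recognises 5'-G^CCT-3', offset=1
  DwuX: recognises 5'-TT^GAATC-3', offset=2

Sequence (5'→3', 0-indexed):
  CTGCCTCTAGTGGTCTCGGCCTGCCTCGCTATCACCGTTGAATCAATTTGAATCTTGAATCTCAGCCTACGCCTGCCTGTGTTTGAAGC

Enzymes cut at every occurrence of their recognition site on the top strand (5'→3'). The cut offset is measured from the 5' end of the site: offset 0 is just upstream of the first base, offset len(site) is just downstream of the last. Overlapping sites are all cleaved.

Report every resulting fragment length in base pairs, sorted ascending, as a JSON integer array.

Site scan:
  LmaVI GCCT/1: at [2, 18, 22, 64, 70, 74, 87] ⇒ [3, 19, 23, 65, 71, 75, 88]
  DwuX TTGAATC/2: at [37, 47, 54] ⇒ [39, 49, 56]

All cut coordinates (distinct, sorted): [3, 19, 23, 39, 49, 56, 65, 71, 75, 88]

Fragment lengths:
  3→19: 16 bp
  19→23: 4 bp
  23→39: 16 bp
  39→49: 10 bp
  49→56: 7 bp
  56→65: 9 bp
  65→71: 6 bp
  71→75: 4 bp
  75→88: 13 bp
  88→3 (wrap): 89-88+3 = 4 bp

[4,4,4,6,7,9,10,13,16,16]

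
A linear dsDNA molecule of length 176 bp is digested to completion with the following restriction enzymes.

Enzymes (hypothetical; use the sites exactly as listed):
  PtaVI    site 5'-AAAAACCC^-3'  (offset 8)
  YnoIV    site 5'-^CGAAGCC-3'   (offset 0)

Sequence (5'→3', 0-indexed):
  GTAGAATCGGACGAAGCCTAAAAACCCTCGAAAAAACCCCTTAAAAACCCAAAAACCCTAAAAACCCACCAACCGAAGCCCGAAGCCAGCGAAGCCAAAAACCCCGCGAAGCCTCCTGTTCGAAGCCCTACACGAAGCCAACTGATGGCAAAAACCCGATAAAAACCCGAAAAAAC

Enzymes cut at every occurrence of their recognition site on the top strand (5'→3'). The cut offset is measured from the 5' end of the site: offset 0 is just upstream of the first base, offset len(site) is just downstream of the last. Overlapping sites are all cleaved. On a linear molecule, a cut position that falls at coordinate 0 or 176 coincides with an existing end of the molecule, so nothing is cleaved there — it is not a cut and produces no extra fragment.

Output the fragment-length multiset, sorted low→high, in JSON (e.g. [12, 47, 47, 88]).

Site scan:
  PtaVI (AAAAACCC, off=8): starts [19, 31, 42, 50, 59, 96, 149, 160] → cuts [27, 39, 50, 58, 67, 104, 157, 168]
  YnoIV (CGAAGCC, off=0): starts [11, 73, 80, 89, 106, 120, 132] → cuts [11, 73, 80, 89, 106, 120, 132]

All cut coordinates (distinct, sorted): [11, 27, 39, 50, 58, 67, 73, 80, 89, 104, 106, 120, 132, 157, 168]

Fragment lengths:
  [0,11): 11 bp
  [11,27): 16 bp
  [27,39): 12 bp
  [39,50): 11 bp
  [50,58): 8 bp
  [58,67): 9 bp
  [67,73): 6 bp
  [73,80): 7 bp
  [80,89): 9 bp
  [89,104): 15 bp
  [104,106): 2 bp
  [106,120): 14 bp
  [120,132): 12 bp
  [132,157): 25 bp
  [157,168): 11 bp
  [168,176): 8 bp

[2,6,7,8,8,9,9,11,11,11,12,12,14,15,16,25]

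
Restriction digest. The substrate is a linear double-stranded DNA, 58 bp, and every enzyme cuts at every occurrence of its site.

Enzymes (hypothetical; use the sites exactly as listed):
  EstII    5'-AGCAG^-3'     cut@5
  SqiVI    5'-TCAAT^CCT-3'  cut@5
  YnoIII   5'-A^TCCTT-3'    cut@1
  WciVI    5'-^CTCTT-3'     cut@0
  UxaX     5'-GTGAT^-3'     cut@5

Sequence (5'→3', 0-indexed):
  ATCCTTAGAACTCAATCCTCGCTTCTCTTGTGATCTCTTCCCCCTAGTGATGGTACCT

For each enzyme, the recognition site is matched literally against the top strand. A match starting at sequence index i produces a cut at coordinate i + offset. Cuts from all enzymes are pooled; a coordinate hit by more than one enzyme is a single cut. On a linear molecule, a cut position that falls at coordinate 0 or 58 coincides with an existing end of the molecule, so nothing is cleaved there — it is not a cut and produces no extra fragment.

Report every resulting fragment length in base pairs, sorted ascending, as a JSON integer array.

Scan for sites:
  EstII (AGCAG, off=5): no sites
  SqiVI TCAATCCT/5: at [11] ⇒ [16]
  YnoIII ATCCTT/1: at [0] ⇒ [1]
  WciVI CTCTT/0: at [24, 34] ⇒ [24, 34]
  UxaX GTGAT/5: at [29, 46] ⇒ [34, 51]

All cut coordinates (distinct, sorted): [1, 16, 24, 34, 51]

Fragment lengths:
  [0,1): 1 bp
  [1,16): 15 bp
  [16,24): 8 bp
  [24,34): 10 bp
  [34,51): 17 bp
  [51,58): 7 bp

[1,7,8,10,15,17]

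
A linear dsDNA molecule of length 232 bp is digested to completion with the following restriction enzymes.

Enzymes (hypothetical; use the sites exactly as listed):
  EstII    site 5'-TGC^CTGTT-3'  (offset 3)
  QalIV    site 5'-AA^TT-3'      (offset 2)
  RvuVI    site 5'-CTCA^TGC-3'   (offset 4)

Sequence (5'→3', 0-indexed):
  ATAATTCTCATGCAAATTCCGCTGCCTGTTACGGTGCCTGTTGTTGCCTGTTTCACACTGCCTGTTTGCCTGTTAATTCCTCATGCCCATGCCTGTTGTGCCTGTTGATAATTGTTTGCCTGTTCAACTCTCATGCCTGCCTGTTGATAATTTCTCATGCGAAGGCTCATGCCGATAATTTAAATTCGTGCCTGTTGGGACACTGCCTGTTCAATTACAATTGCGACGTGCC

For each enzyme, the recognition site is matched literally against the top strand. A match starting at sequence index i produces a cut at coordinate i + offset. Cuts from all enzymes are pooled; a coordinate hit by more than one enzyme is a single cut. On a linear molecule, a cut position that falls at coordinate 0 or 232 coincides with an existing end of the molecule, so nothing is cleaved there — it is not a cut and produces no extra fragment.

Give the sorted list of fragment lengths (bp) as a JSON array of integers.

Per-enzyme occurrences:
  EstII (TGCCTGTT, off=3): starts [22, 34, 44, 58, 66, 89, 98, 116, 137, 188, 203] → cuts [25, 37, 47, 61, 69, 92, 101, 119, 140, 191, 206]
  QalIV (AATT, off=2): starts [2, 14, 74, 109, 148, 176, 182, 212, 218] → cuts [4, 16, 76, 111, 150, 178, 184, 214, 220]
  RvuVI (CTCATGC, off=4): starts [6, 79, 129, 153, 165] → cuts [10, 83, 133, 157, 169]

Pooled cuts: [4, 10, 16, 25, 37, 47, 61, 69, 76, 83, 92, 101, 111, 119, 133, 140, 150, 157, 169, 178, 184, 191, 206, 214, 220]

Fragments:
  [0,4): 4 bp
  [4,10): 6 bp
  [10,16): 6 bp
  [16,25): 9 bp
  [25,37): 12 bp
  [37,47): 10 bp
  [47,61): 14 bp
  [61,69): 8 bp
  [69,76): 7 bp
  [76,83): 7 bp
  [83,92): 9 bp
  [92,101): 9 bp
  [101,111): 10 bp
  [111,119): 8 bp
  [119,133): 14 bp
  [133,140): 7 bp
  [140,150): 10 bp
  [150,157): 7 bp
  [157,169): 12 bp
  [169,178): 9 bp
  [178,184): 6 bp
  [184,191): 7 bp
  [191,206): 15 bp
  [206,214): 8 bp
  [214,220): 6 bp
  [220,232): 12 bp

[4,6,6,6,6,7,7,7,7,7,8,8,8,9,9,9,9,10,10,10,12,12,12,14,14,15]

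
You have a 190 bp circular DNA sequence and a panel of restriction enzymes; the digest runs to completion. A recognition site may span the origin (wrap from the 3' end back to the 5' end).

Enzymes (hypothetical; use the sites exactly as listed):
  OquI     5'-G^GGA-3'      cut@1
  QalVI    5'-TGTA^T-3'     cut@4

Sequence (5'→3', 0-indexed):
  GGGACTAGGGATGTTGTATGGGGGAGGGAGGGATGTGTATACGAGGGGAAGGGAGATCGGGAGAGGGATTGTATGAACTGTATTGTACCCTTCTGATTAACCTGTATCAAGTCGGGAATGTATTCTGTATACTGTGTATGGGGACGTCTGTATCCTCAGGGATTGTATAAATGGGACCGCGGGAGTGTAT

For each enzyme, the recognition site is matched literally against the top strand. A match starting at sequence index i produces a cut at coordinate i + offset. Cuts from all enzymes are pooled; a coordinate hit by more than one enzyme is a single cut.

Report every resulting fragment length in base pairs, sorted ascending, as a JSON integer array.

[2,3,4,4,4,5,6,6,7,7,7,7,8,8,8,8,8,8,8,9,9,9,10,11,24]

Scan for sites:
  OquI (GGGA, off=1): starts [0, 7, 21, 25, 29, 45, 50, 58, 64, 113, 140, 158, 172, 180] → cuts [1, 8, 22, 26, 30, 46, 51, 59, 65, 114, 141, 159, 173, 181]
  QalVI (TGTAT, off=4): starts [14, 35, 69, 78, 102, 118, 125, 134, 148, 163, 185] → cuts [18, 39, 73, 82, 106, 122, 129, 138, 152, 167, 189]

All cut coordinates (distinct, sorted): [1, 8, 18, 22, 26, 30, 39, 46, 51, 59, 65, 73, 82, 106, 114, 122, 129, 138, 141, 152, 159, 167, 173, 181, 189]

Fragment lengths:
  1→8: 7 bp
  8→18: 10 bp
  18→22: 4 bp
  22→26: 4 bp
  26→30: 4 bp
  30→39: 9 bp
  39→46: 7 bp
  46→51: 5 bp
  51→59: 8 bp
  59→65: 6 bp
  65→73: 8 bp
  73→82: 9 bp
  82→106: 24 bp
  106→114: 8 bp
  114→122: 8 bp
  122→129: 7 bp
  129→138: 9 bp
  138→141: 3 bp
  141→152: 11 bp
  152→159: 7 bp
  159→167: 8 bp
  167→173: 6 bp
  173→181: 8 bp
  181→189: 8 bp
  189→1 (wrap): 190-189+1 = 2 bp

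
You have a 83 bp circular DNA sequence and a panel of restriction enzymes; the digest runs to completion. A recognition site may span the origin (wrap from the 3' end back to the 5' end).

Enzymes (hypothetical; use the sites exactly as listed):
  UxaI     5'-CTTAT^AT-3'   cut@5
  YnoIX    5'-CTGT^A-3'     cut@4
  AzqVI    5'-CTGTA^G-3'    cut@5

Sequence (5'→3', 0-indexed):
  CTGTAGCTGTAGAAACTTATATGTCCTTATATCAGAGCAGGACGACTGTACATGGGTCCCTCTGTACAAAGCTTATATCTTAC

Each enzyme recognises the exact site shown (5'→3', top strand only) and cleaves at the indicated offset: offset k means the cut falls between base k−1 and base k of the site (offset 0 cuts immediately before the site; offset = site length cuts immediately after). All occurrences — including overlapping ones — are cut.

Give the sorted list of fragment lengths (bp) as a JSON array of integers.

[1,1,5,9,10,11,11,16,19]

Scan for sites:
  UxaI CTTATAT/5: at [15, 25, 71] ⇒ [20, 30, 76]
  YnoIX CTGTA/4: at [0, 6, 45, 61] ⇒ [4, 10, 49, 65]
  AzqVI CTGTAG/5: at [0, 6] ⇒ [5, 11]

All cut coordinates (distinct, sorted): [4, 5, 10, 11, 20, 30, 49, 65, 76]

Fragments:
  4→5: 1 bp
  5→10: 5 bp
  10→11: 1 bp
  11→20: 9 bp
  20→30: 10 bp
  30→49: 19 bp
  49→65: 16 bp
  65→76: 11 bp
  76→4 (wrap): 83-76+4 = 11 bp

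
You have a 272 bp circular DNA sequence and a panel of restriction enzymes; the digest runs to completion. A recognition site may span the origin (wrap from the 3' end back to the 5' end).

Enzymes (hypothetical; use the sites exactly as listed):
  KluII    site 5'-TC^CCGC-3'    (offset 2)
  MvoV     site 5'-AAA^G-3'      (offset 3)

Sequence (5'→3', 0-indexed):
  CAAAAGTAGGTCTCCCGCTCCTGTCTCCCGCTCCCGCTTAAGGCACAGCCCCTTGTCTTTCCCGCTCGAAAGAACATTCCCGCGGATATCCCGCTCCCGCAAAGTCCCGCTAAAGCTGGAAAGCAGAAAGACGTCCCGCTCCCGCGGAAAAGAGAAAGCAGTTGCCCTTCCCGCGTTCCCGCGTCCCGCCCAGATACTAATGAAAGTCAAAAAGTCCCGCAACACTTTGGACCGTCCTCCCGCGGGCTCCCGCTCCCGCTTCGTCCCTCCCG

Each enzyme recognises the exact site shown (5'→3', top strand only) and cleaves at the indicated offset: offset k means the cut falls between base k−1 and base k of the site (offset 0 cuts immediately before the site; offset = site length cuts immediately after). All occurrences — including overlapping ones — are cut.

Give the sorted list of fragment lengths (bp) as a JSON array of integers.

[3,3,6,6,6,6,6,6,7,7,7,8,8,8,8,8,8,9,10,10,10,11,13,13,14,20,23,28]

Scan for sites:
  KluII TCCCGC/2: at [12, 25, 31, 59, 77, 88, 94, 104, 133, 139, 168, 176, 183, 214, 237, 247, 253, 267] ⇒ [14, 27, 33, 61, 79, 90, 96, 106, 135, 141, 170, 178, 185, 216, 239, 249, 255, 269]
  MvoV AAAG/3: at [2, 68, 100, 111, 119, 126, 148, 154, 202, 210] ⇒ [5, 71, 103, 114, 122, 129, 151, 157, 205, 213]

All cut coordinates (distinct, sorted): [5, 14, 27, 33, 61, 71, 79, 90, 96, 103, 106, 114, 122, 129, 135, 141, 151, 157, 170, 178, 185, 205, 213, 216, 239, 249, 255, 269]

Fragment lengths:
  5→14: 9 bp
  14→27: 13 bp
  27→33: 6 bp
  33→61: 28 bp
  61→71: 10 bp
  71→79: 8 bp
  79→90: 11 bp
  90→96: 6 bp
  96→103: 7 bp
  103→106: 3 bp
  106→114: 8 bp
  114→122: 8 bp
  122→129: 7 bp
  129→135: 6 bp
  135→141: 6 bp
  141→151: 10 bp
  151→157: 6 bp
  157→170: 13 bp
  170→178: 8 bp
  178→185: 7 bp
  185→205: 20 bp
  205→213: 8 bp
  213→216: 3 bp
  216→239: 23 bp
  239→249: 10 bp
  249→255: 6 bp
  255→269: 14 bp
  269→5 (wrap): 272-269+5 = 8 bp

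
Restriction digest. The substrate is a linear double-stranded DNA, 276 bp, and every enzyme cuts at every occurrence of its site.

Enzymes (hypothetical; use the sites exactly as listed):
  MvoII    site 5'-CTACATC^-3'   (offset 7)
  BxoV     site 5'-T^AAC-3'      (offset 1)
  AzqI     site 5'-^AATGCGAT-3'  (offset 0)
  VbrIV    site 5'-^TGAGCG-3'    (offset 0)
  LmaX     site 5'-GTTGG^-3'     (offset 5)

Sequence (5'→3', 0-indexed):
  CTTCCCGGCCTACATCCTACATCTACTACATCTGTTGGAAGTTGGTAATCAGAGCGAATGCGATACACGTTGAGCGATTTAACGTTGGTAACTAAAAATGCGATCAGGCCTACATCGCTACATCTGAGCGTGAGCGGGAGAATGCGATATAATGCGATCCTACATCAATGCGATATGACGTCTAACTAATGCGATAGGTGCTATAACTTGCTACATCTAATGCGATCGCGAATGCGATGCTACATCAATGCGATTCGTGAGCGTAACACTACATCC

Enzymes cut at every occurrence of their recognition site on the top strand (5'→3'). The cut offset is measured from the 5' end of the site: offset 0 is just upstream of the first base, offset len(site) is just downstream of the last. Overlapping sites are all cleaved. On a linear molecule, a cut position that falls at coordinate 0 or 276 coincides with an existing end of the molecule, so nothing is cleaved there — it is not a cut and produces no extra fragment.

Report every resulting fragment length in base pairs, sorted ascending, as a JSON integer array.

Scan for sites:
  MvoII (CTACATC, off=7): starts [9, 16, 25, 109, 117, 159, 210, 239, 268] → cuts [16, 23, 32, 116, 124, 166, 217, 246, 275]
  BxoV (TAAC, off=1): starts [79, 88, 182, 203, 263] → cuts [80, 89, 183, 204, 264]
  AzqI (AATGCGAT, off=0): starts [56, 96, 140, 150, 166, 187, 218, 230, 246] → cuts [56, 96, 140, 150, 166, 187, 218, 230, 246]
  VbrIV (TGAGCG, off=0): starts [70, 124, 130, 257] → cuts [70, 124, 130, 257]
  LmaX (GTTGG, off=5): starts [33, 40, 83] → cuts [38, 45, 88]

All cut coordinates (distinct, sorted): [16, 23, 32, 38, 45, 56, 70, 80, 88, 89, 96, 116, 124, 130, 140, 150, 166, 183, 187, 204, 217, 218, 230, 246, 257, 264, 275]

Fragments:
  [0,16): 16 bp
  [16,23): 7 bp
  [23,32): 9 bp
  [32,38): 6 bp
  [38,45): 7 bp
  [45,56): 11 bp
  [56,70): 14 bp
  [70,80): 10 bp
  [80,88): 8 bp
  [88,89): 1 bp
  [89,96): 7 bp
  [96,116): 20 bp
  [116,124): 8 bp
  [124,130): 6 bp
  [130,140): 10 bp
  [140,150): 10 bp
  [150,166): 16 bp
  [166,183): 17 bp
  [183,187): 4 bp
  [187,204): 17 bp
  [204,217): 13 bp
  [217,218): 1 bp
  [218,230): 12 bp
  [230,246): 16 bp
  [246,257): 11 bp
  [257,264): 7 bp
  [264,275): 11 bp
  [275,276): 1 bp

[1,1,1,4,6,6,7,7,7,7,8,8,9,10,10,10,11,11,11,12,13,14,16,16,16,17,17,20]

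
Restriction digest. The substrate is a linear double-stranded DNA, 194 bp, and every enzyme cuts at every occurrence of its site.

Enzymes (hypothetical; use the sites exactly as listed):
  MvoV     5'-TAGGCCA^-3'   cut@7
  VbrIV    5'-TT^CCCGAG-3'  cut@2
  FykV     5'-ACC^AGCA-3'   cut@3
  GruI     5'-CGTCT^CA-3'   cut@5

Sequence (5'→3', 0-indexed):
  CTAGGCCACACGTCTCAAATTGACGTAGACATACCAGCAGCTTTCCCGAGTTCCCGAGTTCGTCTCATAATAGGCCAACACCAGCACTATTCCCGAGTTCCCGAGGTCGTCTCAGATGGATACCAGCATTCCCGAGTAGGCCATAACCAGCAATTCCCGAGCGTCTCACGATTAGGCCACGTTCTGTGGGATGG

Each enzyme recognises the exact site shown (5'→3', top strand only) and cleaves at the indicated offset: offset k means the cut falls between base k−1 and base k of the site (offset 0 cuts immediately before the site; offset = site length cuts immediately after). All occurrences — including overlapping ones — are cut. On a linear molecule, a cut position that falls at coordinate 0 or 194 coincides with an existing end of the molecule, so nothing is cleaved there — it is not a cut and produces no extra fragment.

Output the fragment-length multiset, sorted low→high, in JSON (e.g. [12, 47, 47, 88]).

[5,5,6,7,7,8,8,8,9,9,11,12,12,13,13,13,13,15,20]

Scan for sites:
  MvoV (TAGGCCA, off=7): starts [1, 70, 136, 172] → cuts [8, 77, 143, 179]
  VbrIV (TTCCCGAG, off=2): starts [42, 50, 89, 97, 128, 153] → cuts [44, 52, 91, 99, 130, 155]
  FykV (ACCAGCA, off=3): starts [32, 79, 121, 145] → cuts [35, 82, 124, 148]
  GruI (CGTCTCA, off=5): starts [10, 60, 107, 161] → cuts [15, 65, 112, 166]

Pooled cuts: [8, 15, 35, 44, 52, 65, 77, 82, 91, 99, 112, 124, 130, 143, 148, 155, 166, 179]

Fragment lengths:
  [0,8): 8 bp
  [8,15): 7 bp
  [15,35): 20 bp
  [35,44): 9 bp
  [44,52): 8 bp
  [52,65): 13 bp
  [65,77): 12 bp
  [77,82): 5 bp
  [82,91): 9 bp
  [91,99): 8 bp
  [99,112): 13 bp
  [112,124): 12 bp
  [124,130): 6 bp
  [130,143): 13 bp
  [143,148): 5 bp
  [148,155): 7 bp
  [155,166): 11 bp
  [166,179): 13 bp
  [179,194): 15 bp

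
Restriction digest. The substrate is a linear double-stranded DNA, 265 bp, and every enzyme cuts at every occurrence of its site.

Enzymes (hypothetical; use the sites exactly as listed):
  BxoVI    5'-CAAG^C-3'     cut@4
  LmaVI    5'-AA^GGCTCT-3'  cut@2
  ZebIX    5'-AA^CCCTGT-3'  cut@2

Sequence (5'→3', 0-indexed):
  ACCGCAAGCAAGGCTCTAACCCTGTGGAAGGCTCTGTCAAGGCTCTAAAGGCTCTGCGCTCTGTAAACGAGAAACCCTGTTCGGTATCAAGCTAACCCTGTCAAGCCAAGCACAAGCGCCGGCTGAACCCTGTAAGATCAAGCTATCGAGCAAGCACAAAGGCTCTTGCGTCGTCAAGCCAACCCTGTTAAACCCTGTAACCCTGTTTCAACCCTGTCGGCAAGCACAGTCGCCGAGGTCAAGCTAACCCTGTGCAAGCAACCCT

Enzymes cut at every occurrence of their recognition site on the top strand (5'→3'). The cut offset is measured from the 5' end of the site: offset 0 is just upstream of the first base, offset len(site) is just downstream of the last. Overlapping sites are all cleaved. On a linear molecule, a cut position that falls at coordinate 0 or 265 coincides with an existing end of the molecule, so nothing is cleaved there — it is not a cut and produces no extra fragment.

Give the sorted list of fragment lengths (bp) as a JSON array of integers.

[3,4,4,4,5,6,6,7,8,8,8,9,10,10,10,11,11,11,11,12,13,15,17,18,19,25]

Per-enzyme occurrences:
  BxoVI CAAGC/4: at [4, 87, 101, 106, 112, 138, 150, 174, 220, 239, 254] ⇒ [8, 91, 105, 110, 116, 142, 154, 178, 224, 243, 258]
  LmaVI AAGGCTCT/2: at [9, 27, 38, 47, 158] ⇒ [11, 29, 40, 49, 160]
  ZebIX AACCCTGT/2: at [17, 72, 93, 125, 180, 190, 198, 209, 245] ⇒ [19, 74, 95, 127, 182, 192, 200, 211, 247]

Pooled cuts: [8, 11, 19, 29, 40, 49, 74, 91, 95, 105, 110, 116, 127, 142, 154, 160, 178, 182, 192, 200, 211, 224, 243, 247, 258]

Fragments:
  [0,8): 8 bp
  [8,11): 3 bp
  [11,19): 8 bp
  [19,29): 10 bp
  [29,40): 11 bp
  [40,49): 9 bp
  [49,74): 25 bp
  [74,91): 17 bp
  [91,95): 4 bp
  [95,105): 10 bp
  [105,110): 5 bp
  [110,116): 6 bp
  [116,127): 11 bp
  [127,142): 15 bp
  [142,154): 12 bp
  [154,160): 6 bp
  [160,178): 18 bp
  [178,182): 4 bp
  [182,192): 10 bp
  [192,200): 8 bp
  [200,211): 11 bp
  [211,224): 13 bp
  [224,243): 19 bp
  [243,247): 4 bp
  [247,258): 11 bp
  [258,265): 7 bp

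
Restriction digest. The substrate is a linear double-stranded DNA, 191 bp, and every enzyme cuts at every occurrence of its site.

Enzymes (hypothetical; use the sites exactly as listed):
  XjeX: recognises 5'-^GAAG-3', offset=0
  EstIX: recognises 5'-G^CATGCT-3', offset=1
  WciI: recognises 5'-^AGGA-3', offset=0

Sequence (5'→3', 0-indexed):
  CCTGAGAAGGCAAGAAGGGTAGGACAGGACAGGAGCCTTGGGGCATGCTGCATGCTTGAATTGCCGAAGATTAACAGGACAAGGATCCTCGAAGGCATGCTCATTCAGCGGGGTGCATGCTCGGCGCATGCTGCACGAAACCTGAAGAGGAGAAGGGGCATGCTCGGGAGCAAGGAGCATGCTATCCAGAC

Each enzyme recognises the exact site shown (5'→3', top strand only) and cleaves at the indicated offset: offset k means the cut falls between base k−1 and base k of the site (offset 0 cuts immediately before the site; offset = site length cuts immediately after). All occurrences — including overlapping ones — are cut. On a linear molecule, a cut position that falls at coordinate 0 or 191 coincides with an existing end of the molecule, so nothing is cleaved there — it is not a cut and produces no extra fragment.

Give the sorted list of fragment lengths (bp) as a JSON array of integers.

Scan for sites:
  XjeX GAAG/0: at [5, 13, 65, 90, 143, 151] ⇒ [5, 13, 65, 90, 143, 151]
  EstIX GCATGCT/1: at [42, 49, 94, 114, 125, 157, 176] ⇒ [43, 50, 95, 115, 126, 158, 177]
  WciI AGGA/0: at [20, 25, 30, 75, 81, 147, 172] ⇒ [20, 25, 30, 75, 81, 147, 172]

Pooled cuts: [5, 13, 20, 25, 30, 43, 50, 65, 75, 81, 90, 95, 115, 126, 143, 147, 151, 158, 172, 177]

Fragments:
  [0,5): 5 bp
  [5,13): 8 bp
  [13,20): 7 bp
  [20,25): 5 bp
  [25,30): 5 bp
  [30,43): 13 bp
  [43,50): 7 bp
  [50,65): 15 bp
  [65,75): 10 bp
  [75,81): 6 bp
  [81,90): 9 bp
  [90,95): 5 bp
  [95,115): 20 bp
  [115,126): 11 bp
  [126,143): 17 bp
  [143,147): 4 bp
  [147,151): 4 bp
  [151,158): 7 bp
  [158,172): 14 bp
  [172,177): 5 bp
  [177,191): 14 bp

[4,4,5,5,5,5,5,6,7,7,7,8,9,10,11,13,14,14,15,17,20]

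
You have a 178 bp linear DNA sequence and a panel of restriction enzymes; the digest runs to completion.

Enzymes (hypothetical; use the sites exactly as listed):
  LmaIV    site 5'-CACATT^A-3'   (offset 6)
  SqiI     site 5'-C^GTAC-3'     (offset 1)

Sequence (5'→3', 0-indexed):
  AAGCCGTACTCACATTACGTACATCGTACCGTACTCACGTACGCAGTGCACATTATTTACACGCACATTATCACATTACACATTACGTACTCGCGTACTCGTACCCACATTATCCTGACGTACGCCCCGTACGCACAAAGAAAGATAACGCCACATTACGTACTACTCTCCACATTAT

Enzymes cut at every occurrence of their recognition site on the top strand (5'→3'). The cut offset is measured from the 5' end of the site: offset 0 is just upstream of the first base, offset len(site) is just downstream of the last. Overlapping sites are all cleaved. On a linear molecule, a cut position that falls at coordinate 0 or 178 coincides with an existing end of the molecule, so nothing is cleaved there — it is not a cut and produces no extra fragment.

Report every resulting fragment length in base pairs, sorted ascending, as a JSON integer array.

Scan for sites:
  LmaIV (CACATTA, off=6): starts [10, 48, 63, 71, 78, 105, 151, 170] → cuts [16, 54, 69, 77, 84, 111, 157, 176]
  SqiI (CGTAC, off=1): starts [4, 17, 24, 29, 37, 85, 93, 99, 118, 127, 158] → cuts [5, 18, 25, 30, 38, 86, 94, 100, 119, 128, 159]

Pooled cuts: [5, 16, 18, 25, 30, 38, 54, 69, 77, 84, 86, 94, 100, 111, 119, 128, 157, 159, 176]

Fragment lengths:
  [0,5): 5 bp
  [5,16): 11 bp
  [16,18): 2 bp
  [18,25): 7 bp
  [25,30): 5 bp
  [30,38): 8 bp
  [38,54): 16 bp
  [54,69): 15 bp
  [69,77): 8 bp
  [77,84): 7 bp
  [84,86): 2 bp
  [86,94): 8 bp
  [94,100): 6 bp
  [100,111): 11 bp
  [111,119): 8 bp
  [119,128): 9 bp
  [128,157): 29 bp
  [157,159): 2 bp
  [159,176): 17 bp
  [176,178): 2 bp

[2,2,2,2,5,5,6,7,7,8,8,8,8,9,11,11,15,16,17,29]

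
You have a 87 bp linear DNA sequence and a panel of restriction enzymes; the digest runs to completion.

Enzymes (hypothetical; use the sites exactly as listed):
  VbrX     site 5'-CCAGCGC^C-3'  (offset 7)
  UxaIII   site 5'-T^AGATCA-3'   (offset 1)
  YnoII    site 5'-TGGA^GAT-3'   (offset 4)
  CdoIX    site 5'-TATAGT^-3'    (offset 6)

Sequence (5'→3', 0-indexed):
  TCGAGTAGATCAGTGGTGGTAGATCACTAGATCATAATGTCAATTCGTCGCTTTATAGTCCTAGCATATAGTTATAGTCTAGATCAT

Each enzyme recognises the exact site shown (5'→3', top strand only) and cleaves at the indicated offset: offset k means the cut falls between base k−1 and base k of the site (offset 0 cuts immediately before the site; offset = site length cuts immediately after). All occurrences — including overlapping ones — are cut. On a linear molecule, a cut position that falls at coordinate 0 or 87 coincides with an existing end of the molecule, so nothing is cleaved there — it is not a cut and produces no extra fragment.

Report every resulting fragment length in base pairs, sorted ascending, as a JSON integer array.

Site scan:
  VbrX (CCAGCGCC, off=7): no sites
  UxaIII TAGATCA/1: at [5, 19, 27, 79] ⇒ [6, 20, 28, 80]
  YnoII (TGGAGAT, off=4): no sites
  CdoIX TATAGT/6: at [53, 66, 72] ⇒ [59, 72, 78]

All cut coordinates (distinct, sorted): [6, 20, 28, 59, 72, 78, 80]

Fragment lengths:
  [0,6): 6 bp
  [6,20): 14 bp
  [20,28): 8 bp
  [28,59): 31 bp
  [59,72): 13 bp
  [72,78): 6 bp
  [78,80): 2 bp
  [80,87): 7 bp

[2,6,6,7,8,13,14,31]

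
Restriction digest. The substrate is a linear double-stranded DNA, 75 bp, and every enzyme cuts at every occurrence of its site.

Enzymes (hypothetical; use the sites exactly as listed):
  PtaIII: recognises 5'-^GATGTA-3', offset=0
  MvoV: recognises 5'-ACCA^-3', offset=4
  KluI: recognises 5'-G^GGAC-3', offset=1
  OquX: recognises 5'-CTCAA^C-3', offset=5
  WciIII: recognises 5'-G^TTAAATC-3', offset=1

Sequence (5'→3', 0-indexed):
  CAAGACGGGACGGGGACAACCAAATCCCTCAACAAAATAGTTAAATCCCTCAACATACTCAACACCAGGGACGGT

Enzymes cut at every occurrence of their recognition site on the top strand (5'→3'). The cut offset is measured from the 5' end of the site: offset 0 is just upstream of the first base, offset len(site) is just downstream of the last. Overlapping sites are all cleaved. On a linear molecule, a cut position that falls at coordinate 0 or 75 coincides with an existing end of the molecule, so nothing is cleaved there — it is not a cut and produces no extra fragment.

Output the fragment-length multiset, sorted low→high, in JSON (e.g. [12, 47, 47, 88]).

[1,5,6,7,7,8,9,9,10,13]

Per-enzyme occurrences:
  PtaIII (GATGTA, off=0): no sites
  MvoV (ACCA, off=4): starts [18, 63] → cuts [22, 67]
  KluI (GGGAC, off=1): starts [6, 12, 67] → cuts [7, 13, 68]
  OquX (CTCAAC, off=5): starts [27, 48, 57] → cuts [32, 53, 62]
  WciIII (GTTAAATC, off=1): starts [39] → cuts [40]

All cut coordinates (distinct, sorted): [7, 13, 22, 32, 40, 53, 62, 67, 68]

Fragment lengths:
  [0,7): 7 bp
  [7,13): 6 bp
  [13,22): 9 bp
  [22,32): 10 bp
  [32,40): 8 bp
  [40,53): 13 bp
  [53,62): 9 bp
  [62,67): 5 bp
  [67,68): 1 bp
  [68,75): 7 bp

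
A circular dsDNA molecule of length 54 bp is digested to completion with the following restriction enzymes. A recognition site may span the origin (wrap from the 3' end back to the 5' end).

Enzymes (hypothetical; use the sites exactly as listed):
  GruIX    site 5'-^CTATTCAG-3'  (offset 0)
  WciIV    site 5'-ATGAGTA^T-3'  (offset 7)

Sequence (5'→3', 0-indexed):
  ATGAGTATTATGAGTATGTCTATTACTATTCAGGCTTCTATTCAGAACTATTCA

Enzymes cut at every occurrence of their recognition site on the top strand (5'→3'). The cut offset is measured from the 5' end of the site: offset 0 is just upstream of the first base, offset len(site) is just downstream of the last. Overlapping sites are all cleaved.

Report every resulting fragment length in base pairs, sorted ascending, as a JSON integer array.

[9,9,12,24]

Site scan:
  GruIX CTATTCAG/0: at [25, 37] ⇒ [25, 37]
  WciIV ATGAGTAT/7: at [0, 9] ⇒ [7, 16]

Pooled cuts: [7, 16, 25, 37]

Fragment lengths:
  7→16: 9 bp
  16→25: 9 bp
  25→37: 12 bp
  37→7 (wrap): 54-37+7 = 24 bp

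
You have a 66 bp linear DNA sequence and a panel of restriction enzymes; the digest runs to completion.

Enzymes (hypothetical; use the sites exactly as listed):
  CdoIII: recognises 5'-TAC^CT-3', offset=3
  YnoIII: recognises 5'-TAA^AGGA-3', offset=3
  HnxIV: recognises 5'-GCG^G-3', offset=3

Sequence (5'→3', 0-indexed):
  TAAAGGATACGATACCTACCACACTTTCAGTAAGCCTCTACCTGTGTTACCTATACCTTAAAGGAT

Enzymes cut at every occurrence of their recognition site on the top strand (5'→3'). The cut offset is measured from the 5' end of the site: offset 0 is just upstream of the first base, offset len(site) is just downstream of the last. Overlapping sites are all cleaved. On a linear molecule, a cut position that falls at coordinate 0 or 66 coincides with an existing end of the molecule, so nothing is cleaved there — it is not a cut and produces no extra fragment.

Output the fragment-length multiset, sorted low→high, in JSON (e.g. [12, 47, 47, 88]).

[3,5,5,6,9,12,26]

Scan for sites:
  CdoIII (TACCT, off=3): starts [12, 38, 47, 53] → cuts [15, 41, 50, 56]
  YnoIII (TAAAGGA, off=3): starts [0, 58] → cuts [3, 61]
  HnxIV (GCGG, off=3): no sites

Pooled cuts: [3, 15, 41, 50, 56, 61]

Fragment lengths:
  [0,3): 3 bp
  [3,15): 12 bp
  [15,41): 26 bp
  [41,50): 9 bp
  [50,56): 6 bp
  [56,61): 5 bp
  [61,66): 5 bp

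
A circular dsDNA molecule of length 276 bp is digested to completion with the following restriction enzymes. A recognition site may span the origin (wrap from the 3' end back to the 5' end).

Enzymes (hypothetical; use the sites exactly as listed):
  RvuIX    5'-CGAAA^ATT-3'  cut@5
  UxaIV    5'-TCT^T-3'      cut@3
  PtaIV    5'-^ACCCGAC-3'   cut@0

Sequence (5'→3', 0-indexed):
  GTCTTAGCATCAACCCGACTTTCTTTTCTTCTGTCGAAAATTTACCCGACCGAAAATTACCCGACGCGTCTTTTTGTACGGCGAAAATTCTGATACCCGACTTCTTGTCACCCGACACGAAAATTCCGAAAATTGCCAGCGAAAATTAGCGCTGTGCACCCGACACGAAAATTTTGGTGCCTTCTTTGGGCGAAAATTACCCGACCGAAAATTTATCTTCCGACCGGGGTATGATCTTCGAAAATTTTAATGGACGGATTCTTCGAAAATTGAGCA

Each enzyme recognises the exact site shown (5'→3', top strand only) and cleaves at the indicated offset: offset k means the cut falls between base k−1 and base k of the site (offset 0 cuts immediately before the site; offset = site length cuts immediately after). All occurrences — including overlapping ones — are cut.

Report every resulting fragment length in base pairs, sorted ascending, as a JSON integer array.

[3,3,4,4,5,6,6,8,8,8,9,10,10,11,12,12,12,12,13,13,13,13,13,15,15,19,19]

Scan for sites:
  RvuIX (CGAAAATT, off=5): starts [34, 50, 81, 117, 126, 139, 165, 190, 205, 238, 263] → cuts [39, 55, 86, 122, 131, 144, 170, 195, 210, 243, 268]
  UxaIV (TCTT, off=3): starts [1, 21, 26, 68, 102, 182, 215, 234, 259] → cuts [4, 24, 29, 71, 105, 185, 218, 237, 262]
  PtaIV (ACCCGAC, off=0): starts [12, 43, 58, 94, 109, 157, 198] → cuts [12, 43, 58, 94, 109, 157, 198]

All cut coordinates (distinct, sorted): [4, 12, 24, 29, 39, 43, 55, 58, 71, 86, 94, 105, 109, 122, 131, 144, 157, 170, 185, 195, 198, 210, 218, 237, 243, 262, 268]

Fragments:
  4→12: 8 bp
  12→24: 12 bp
  24→29: 5 bp
  29→39: 10 bp
  39→43: 4 bp
  43→55: 12 bp
  55→58: 3 bp
  58→71: 13 bp
  71→86: 15 bp
  86→94: 8 bp
  94→105: 11 bp
  105→109: 4 bp
  109→122: 13 bp
  122→131: 9 bp
  131→144: 13 bp
  144→157: 13 bp
  157→170: 13 bp
  170→185: 15 bp
  185→195: 10 bp
  195→198: 3 bp
  198→210: 12 bp
  210→218: 8 bp
  218→237: 19 bp
  237→243: 6 bp
  243→262: 19 bp
  262→268: 6 bp
  268→4 (wrap): 276-268+4 = 12 bp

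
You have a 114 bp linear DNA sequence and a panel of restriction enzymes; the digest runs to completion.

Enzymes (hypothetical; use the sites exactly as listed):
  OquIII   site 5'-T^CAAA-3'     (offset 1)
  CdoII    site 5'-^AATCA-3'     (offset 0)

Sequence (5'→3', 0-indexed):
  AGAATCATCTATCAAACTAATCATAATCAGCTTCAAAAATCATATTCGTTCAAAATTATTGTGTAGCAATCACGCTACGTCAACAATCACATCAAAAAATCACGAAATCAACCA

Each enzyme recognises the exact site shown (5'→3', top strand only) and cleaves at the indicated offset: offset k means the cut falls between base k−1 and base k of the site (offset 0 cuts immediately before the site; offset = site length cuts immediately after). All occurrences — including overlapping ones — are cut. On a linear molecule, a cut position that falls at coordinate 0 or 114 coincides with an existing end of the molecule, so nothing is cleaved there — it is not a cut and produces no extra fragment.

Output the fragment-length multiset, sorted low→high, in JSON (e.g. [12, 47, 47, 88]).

[2,4,5,6,6,8,8,9,9,10,13,17,17]

Scan for sites:
  OquIII TCAAA/1: at [11, 32, 49, 91] ⇒ [12, 33, 50, 92]
  CdoII AATCA/0: at [2, 18, 24, 37, 67, 84, 97, 105] ⇒ [2, 18, 24, 37, 67, 84, 97, 105]

Pooled cuts: [2, 12, 18, 24, 33, 37, 50, 67, 84, 92, 97, 105]

Fragments:
  [0,2): 2 bp
  [2,12): 10 bp
  [12,18): 6 bp
  [18,24): 6 bp
  [24,33): 9 bp
  [33,37): 4 bp
  [37,50): 13 bp
  [50,67): 17 bp
  [67,84): 17 bp
  [84,92): 8 bp
  [92,97): 5 bp
  [97,105): 8 bp
  [105,114): 9 bp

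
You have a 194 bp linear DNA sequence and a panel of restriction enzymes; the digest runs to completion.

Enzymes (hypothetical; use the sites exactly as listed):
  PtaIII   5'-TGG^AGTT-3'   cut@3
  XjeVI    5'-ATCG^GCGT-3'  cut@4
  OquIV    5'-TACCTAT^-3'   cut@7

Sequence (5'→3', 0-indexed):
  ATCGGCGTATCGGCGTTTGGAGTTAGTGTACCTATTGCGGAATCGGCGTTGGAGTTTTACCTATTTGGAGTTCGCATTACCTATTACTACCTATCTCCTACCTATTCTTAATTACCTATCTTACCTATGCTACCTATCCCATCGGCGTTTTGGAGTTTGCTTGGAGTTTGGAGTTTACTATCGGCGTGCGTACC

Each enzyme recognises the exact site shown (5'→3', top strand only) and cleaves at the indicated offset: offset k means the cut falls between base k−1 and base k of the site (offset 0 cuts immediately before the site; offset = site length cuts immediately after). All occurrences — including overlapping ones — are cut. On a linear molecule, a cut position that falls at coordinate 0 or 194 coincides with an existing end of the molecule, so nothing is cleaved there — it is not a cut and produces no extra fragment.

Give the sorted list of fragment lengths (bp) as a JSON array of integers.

[4,4,7,7,7,8,8,9,9,9,10,10,11,11,11,12,12,14,15,16]

Site scan:
  PtaIII TGGAGTT/3: at [17, 49, 65, 150, 161, 168] ⇒ [20, 52, 68, 153, 164, 171]
  XjeVI ATCGGCGT/4: at [0, 8, 41, 140, 179] ⇒ [4, 12, 45, 144, 183]
  OquIV TACCTAT/7: at [28, 57, 77, 87, 98, 112, 121, 130] ⇒ [35, 64, 84, 94, 105, 119, 128, 137]

All cut coordinates (distinct, sorted): [4, 12, 20, 35, 45, 52, 64, 68, 84, 94, 105, 119, 128, 137, 144, 153, 164, 171, 183]

Fragments:
  [0,4): 4 bp
  [4,12): 8 bp
  [12,20): 8 bp
  [20,35): 15 bp
  [35,45): 10 bp
  [45,52): 7 bp
  [52,64): 12 bp
  [64,68): 4 bp
  [68,84): 16 bp
  [84,94): 10 bp
  [94,105): 11 bp
  [105,119): 14 bp
  [119,128): 9 bp
  [128,137): 9 bp
  [137,144): 7 bp
  [144,153): 9 bp
  [153,164): 11 bp
  [164,171): 7 bp
  [171,183): 12 bp
  [183,194): 11 bp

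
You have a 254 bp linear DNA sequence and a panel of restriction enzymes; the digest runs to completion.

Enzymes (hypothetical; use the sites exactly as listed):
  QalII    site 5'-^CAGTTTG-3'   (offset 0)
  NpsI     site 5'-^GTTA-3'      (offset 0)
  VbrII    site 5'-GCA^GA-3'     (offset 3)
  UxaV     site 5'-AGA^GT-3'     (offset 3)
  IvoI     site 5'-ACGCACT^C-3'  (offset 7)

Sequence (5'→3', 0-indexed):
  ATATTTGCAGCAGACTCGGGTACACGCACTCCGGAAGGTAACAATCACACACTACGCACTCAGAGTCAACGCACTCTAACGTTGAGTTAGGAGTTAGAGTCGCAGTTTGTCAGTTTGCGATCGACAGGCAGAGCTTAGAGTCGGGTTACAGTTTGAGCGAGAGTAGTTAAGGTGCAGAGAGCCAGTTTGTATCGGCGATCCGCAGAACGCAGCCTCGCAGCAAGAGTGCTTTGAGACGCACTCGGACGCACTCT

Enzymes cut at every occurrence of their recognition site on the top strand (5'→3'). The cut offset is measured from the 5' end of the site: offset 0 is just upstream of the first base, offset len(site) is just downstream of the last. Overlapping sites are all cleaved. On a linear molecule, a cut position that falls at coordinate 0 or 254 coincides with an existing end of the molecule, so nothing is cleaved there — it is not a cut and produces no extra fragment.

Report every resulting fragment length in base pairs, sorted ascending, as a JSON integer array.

Per-enzyme occurrences:
  QalII CAGTTTG/0: at [102, 110, 148, 182] ⇒ [102, 110, 148, 182]
  NpsI GTTA/0: at [85, 92, 144, 165] ⇒ [85, 92, 144, 165]
  VbrII GCAGA/3: at [9, 127, 173, 201] ⇒ [12, 130, 176, 204]
  UxaV AGAGT/3: at [61, 95, 136, 159, 222] ⇒ [64, 98, 139, 162, 225]
  IvoI ACGCACTC/7: at [23, 53, 68, 235, 245] ⇒ [30, 60, 75, 242, 252]

Pooled cuts: [12, 30, 60, 64, 75, 85, 92, 98, 102, 110, 130, 139, 144, 148, 162, 165, 176, 182, 204, 225, 242, 252]

Fragments:
  [0,12): 12 bp
  [12,30): 18 bp
  [30,60): 30 bp
  [60,64): 4 bp
  [64,75): 11 bp
  [75,85): 10 bp
  [85,92): 7 bp
  [92,98): 6 bp
  [98,102): 4 bp
  [102,110): 8 bp
  [110,130): 20 bp
  [130,139): 9 bp
  [139,144): 5 bp
  [144,148): 4 bp
  [148,162): 14 bp
  [162,165): 3 bp
  [165,176): 11 bp
  [176,182): 6 bp
  [182,204): 22 bp
  [204,225): 21 bp
  [225,242): 17 bp
  [242,252): 10 bp
  [252,254): 2 bp

[2,3,4,4,4,5,6,6,7,8,9,10,10,11,11,12,14,17,18,20,21,22,30]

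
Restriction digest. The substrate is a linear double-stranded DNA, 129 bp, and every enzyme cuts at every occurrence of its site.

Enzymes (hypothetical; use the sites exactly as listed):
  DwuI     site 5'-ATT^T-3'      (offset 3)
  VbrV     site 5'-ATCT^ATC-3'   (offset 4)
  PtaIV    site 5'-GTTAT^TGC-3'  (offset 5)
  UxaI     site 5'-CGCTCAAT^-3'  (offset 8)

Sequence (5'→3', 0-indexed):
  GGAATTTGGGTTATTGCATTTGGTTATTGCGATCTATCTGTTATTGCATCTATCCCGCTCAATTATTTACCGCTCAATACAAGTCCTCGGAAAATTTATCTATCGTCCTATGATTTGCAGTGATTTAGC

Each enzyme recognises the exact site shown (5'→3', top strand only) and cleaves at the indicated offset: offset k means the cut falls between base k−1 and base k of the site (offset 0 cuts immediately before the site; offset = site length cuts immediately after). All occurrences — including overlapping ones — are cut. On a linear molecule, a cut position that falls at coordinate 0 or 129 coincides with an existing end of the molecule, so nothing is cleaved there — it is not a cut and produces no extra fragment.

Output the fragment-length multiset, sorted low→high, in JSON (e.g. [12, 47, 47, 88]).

Per-enzyme occurrences:
  DwuI ATTT/3: at [3, 17, 64, 93, 112, 122] ⇒ [6, 20, 67, 96, 115, 125]
  VbrV ATCTATC/4: at [31, 47, 97] ⇒ [35, 51, 101]
  PtaIV GTTATTGC/5: at [9, 22, 39] ⇒ [14, 27, 44]
  UxaI CGCTCAAT/8: at [55, 70] ⇒ [63, 78]

Pooled cuts: [6, 14, 20, 27, 35, 44, 51, 63, 67, 78, 96, 101, 115, 125]

Fragment lengths:
  [0,6): 6 bp
  [6,14): 8 bp
  [14,20): 6 bp
  [20,27): 7 bp
  [27,35): 8 bp
  [35,44): 9 bp
  [44,51): 7 bp
  [51,63): 12 bp
  [63,67): 4 bp
  [67,78): 11 bp
  [78,96): 18 bp
  [96,101): 5 bp
  [101,115): 14 bp
  [115,125): 10 bp
  [125,129): 4 bp

[4,4,5,6,6,7,7,8,8,9,10,11,12,14,18]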